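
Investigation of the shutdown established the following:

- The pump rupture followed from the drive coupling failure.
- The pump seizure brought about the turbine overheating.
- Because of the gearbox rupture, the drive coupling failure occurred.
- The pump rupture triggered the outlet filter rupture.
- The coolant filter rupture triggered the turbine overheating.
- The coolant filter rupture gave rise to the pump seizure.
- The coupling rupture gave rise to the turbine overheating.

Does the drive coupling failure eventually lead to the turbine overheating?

No

The drive coupling failure leads to the pump rupture, the outlet filter rupture; the turbine overheating is not among them.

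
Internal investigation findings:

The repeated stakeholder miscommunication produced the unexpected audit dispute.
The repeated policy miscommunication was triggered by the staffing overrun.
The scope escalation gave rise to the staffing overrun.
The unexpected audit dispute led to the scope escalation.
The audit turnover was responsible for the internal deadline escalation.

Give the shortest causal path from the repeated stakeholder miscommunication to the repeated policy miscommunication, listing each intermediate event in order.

the repeated stakeholder miscommunication → the unexpected audit dispute
the unexpected audit dispute → the scope escalation
the scope escalation → the staffing overrun
the staffing overrun → the repeated policy miscommunication
Length: 4 steps.

the repeated stakeholder miscommunication → the unexpected audit dispute → the scope escalation → the staffing overrun → the repeated policy miscommunication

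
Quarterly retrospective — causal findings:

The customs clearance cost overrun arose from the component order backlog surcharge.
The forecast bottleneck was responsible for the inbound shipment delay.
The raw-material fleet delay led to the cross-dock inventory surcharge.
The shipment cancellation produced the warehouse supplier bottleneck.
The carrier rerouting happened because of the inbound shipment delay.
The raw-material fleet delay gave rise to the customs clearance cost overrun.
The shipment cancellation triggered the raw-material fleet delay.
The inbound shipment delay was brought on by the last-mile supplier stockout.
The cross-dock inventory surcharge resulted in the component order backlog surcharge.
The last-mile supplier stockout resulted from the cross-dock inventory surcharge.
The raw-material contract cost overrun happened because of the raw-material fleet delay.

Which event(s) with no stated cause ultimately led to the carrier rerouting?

the forecast bottleneck, the shipment cancellation

Tracing upstream from the carrier rerouting: the carrier rerouting ← the inbound shipment delay ← the last-mile supplier stockout ← the cross-dock inventory surcharge ← the raw-material fleet delay ← the shipment cancellation.
A separate upstream branch: the carrier rerouting ← the inbound shipment delay ← the forecast bottleneck.
Each of those chain origins has no stated cause.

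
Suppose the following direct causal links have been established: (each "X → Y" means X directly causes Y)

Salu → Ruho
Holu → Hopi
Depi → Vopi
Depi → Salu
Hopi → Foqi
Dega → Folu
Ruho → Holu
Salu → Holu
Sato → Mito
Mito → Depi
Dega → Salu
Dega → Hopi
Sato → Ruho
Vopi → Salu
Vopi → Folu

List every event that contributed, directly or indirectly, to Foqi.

Dega, Depi, Holu, Hopi, Mito, Ruho, Salu, Sato, Vopi

Immediate cause of Foqi: Hopi.
Further upstream: Sato, Mito, Depi, Dega, Vopi, Salu, Ruho, Holu.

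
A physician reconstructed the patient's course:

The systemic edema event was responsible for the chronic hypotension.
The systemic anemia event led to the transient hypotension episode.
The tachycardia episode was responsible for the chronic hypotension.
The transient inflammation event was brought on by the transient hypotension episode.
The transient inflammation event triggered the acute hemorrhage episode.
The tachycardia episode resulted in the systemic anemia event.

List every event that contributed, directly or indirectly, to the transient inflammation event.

the systemic anemia event, the tachycardia episode, the transient hypotension episode

Immediate cause of the transient inflammation event: the transient hypotension episode.
Further upstream: the tachycardia episode, the systemic anemia event.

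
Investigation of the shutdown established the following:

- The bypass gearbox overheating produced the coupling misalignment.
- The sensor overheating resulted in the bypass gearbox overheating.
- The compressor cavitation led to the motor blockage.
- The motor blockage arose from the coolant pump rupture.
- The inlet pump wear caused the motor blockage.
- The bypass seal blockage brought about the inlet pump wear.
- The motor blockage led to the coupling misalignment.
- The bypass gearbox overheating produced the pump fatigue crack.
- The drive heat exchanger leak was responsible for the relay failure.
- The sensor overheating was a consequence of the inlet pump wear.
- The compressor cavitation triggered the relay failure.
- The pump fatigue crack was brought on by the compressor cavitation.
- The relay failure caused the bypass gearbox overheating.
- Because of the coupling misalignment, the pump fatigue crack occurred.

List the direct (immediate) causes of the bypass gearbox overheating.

the relay failure, the sensor overheating

Upstream contributors include the bypass seal blockage, the compressor cavitation, the inlet pump wear, the drive heat exchanger leak, but only the relay failure, the sensor overheating feed directly into the bypass gearbox overheating.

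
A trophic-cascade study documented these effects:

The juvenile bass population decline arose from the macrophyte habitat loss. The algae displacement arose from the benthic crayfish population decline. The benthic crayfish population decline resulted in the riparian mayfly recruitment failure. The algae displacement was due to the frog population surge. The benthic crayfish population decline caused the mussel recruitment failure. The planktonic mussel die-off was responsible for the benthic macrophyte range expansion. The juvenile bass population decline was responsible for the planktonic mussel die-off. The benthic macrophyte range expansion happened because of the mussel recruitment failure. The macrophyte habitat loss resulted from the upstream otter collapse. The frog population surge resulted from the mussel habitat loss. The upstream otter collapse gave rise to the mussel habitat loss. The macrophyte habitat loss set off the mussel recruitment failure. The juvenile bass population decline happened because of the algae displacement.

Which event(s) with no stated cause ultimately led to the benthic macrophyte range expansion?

Tracing upstream from the benthic macrophyte range expansion: the benthic macrophyte range expansion ← the mussel recruitment failure ← the benthic crayfish population decline.
A separate upstream branch: the benthic macrophyte range expansion ← the mussel recruitment failure ← the macrophyte habitat loss ← the upstream otter collapse.
Each of those chain origins has no stated cause.

the benthic crayfish population decline, the upstream otter collapse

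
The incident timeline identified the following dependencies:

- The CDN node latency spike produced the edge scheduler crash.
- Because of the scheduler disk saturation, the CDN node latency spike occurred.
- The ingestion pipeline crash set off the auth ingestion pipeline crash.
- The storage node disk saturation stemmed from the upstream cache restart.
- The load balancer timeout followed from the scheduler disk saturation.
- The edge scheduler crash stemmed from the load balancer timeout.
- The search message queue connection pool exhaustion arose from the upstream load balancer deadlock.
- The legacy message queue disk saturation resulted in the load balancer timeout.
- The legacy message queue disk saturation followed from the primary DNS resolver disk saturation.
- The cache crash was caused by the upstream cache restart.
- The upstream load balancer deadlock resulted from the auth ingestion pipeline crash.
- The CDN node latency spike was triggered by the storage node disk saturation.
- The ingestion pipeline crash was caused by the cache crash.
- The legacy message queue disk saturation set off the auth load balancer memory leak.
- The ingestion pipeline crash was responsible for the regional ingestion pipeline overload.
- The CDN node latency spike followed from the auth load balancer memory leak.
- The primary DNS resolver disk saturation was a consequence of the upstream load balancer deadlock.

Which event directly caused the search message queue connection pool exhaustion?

Upstream contributors include the upstream cache restart, the cache crash, the ingestion pipeline crash, the auth ingestion pipeline crash, but only the upstream load balancer deadlock feeds directly into the search message queue connection pool exhaustion.

the upstream load balancer deadlock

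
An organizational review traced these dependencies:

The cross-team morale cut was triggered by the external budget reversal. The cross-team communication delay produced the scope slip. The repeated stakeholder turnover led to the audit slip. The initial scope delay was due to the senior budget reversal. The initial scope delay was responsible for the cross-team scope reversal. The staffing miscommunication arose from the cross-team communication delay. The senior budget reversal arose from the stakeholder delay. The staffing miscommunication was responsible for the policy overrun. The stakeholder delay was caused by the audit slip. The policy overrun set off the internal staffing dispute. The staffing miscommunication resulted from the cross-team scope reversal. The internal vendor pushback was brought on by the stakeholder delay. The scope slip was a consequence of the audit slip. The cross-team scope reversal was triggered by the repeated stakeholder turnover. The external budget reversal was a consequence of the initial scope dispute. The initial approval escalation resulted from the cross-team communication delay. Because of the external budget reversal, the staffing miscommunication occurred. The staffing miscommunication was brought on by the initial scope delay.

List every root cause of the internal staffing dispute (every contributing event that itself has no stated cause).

the cross-team communication delay, the initial scope dispute, the repeated stakeholder turnover

Tracing upstream from the internal staffing dispute: the internal staffing dispute ← the policy overrun ← the staffing miscommunication ← the cross-team communication delay.
A separate upstream branch: the internal staffing dispute ← the policy overrun ← the staffing miscommunication ← the cross-team scope reversal ← the repeated stakeholder turnover.
A separate upstream branch: the internal staffing dispute ← the policy overrun ← the staffing miscommunication ← the external budget reversal ← the initial scope dispute.
Each of those chain origins has no stated cause.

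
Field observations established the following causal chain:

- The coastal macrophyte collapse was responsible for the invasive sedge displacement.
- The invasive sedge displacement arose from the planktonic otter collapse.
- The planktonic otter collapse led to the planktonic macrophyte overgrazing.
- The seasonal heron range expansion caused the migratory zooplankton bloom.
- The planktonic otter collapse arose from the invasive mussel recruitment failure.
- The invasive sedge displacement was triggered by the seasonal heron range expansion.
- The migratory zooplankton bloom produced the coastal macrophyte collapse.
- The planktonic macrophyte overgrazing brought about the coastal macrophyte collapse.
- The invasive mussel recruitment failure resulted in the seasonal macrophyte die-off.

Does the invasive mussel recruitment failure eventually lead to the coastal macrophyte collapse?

Yes

There is a causal chain: the invasive mussel recruitment failure → the planktonic otter collapse → the planktonic macrophyte overgrazing → the coastal macrophyte collapse.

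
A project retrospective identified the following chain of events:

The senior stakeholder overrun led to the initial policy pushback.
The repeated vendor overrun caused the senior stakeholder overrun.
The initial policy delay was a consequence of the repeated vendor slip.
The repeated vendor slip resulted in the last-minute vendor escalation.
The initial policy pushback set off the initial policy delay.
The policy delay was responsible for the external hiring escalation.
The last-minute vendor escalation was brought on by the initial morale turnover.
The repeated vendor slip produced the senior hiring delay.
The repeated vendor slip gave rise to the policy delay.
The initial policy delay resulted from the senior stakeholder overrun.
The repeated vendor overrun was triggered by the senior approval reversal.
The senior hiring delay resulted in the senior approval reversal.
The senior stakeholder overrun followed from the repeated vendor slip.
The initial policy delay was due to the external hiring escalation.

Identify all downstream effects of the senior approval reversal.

Direct effects: the repeated vendor overrun.
2 steps out: the senior stakeholder overrun.
3 steps out: the initial policy pushback, the initial policy delay.
Not reachable from it: the repeated vendor slip, the policy delay, the senior hiring delay, the external hiring escalation, the last-minute vendor escalation, the initial morale turnover.

the initial policy delay, the initial policy pushback, the repeated vendor overrun, the senior stakeholder overrun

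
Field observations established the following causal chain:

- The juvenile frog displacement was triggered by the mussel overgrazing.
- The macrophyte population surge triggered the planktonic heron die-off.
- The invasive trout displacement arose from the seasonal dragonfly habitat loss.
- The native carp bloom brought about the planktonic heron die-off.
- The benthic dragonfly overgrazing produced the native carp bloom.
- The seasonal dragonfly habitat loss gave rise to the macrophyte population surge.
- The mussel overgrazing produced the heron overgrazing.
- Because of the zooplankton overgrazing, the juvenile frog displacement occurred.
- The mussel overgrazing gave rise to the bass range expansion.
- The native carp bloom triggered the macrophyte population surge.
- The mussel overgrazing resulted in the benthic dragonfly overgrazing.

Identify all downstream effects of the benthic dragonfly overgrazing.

Direct effects: the native carp bloom.
2 steps out: the macrophyte population surge, the planktonic heron die-off.
Not reachable from it: the seasonal dragonfly habitat loss, the mussel overgrazing, the zooplankton overgrazing, the heron overgrazing, the bass range expansion, the invasive trout displacement, the juvenile frog displacement.

the macrophyte population surge, the native carp bloom, the planktonic heron die-off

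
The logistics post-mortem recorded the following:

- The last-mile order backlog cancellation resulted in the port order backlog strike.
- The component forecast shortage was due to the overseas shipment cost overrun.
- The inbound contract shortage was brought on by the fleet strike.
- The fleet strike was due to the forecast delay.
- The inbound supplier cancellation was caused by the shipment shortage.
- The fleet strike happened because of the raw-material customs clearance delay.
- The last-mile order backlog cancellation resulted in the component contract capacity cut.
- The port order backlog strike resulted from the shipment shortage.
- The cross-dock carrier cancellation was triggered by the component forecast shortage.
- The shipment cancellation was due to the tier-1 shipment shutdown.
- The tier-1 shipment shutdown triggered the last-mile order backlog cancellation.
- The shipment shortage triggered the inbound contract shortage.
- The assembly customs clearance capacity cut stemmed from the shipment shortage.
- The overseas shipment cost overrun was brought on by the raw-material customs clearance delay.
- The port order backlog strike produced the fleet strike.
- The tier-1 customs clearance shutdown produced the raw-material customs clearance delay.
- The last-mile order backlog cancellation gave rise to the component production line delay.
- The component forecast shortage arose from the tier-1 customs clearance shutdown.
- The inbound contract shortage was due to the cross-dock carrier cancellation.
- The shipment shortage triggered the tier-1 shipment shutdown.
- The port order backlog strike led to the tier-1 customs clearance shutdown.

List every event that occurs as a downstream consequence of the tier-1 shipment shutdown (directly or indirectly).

the component contract capacity cut, the component forecast shortage, the component production line delay, the cross-dock carrier cancellation, the fleet strike, the inbound contract shortage, the last-mile order backlog cancellation, the overseas shipment cost overrun, the port order backlog strike, the raw-material customs clearance delay, the shipment cancellation, the tier-1 customs clearance shutdown

Direct effects: the last-mile order backlog cancellation, the shipment cancellation.
2 steps out: the component contract capacity cut, the port order backlog strike, the component production line delay.
3 steps out: the tier-1 customs clearance shutdown, the fleet strike.
4 steps out: the raw-material customs clearance delay, the component forecast shortage, the inbound contract shortage.
5 steps out: the overseas shipment cost overrun, the cross-dock carrier cancellation.
Not reachable from it: the shipment shortage, the assembly customs clearance capacity cut, the inbound supplier cancellation, the forecast delay.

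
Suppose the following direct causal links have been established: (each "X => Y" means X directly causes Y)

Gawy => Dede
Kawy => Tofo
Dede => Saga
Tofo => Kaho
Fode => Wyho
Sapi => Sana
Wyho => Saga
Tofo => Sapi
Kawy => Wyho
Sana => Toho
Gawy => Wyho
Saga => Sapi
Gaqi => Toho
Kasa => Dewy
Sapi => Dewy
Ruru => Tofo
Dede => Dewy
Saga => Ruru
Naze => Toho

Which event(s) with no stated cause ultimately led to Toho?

Tracing upstream from Toho: Toho ← Sana ← Sapi ← Saga ← Wyho ← Gawy.
A separate upstream branch: Toho ← Sana ← Sapi ← Saga ← Wyho ← Fode.
A separate upstream branch: Toho ← Sana ← Sapi ← Tofo ← Kawy.
A separate upstream branch: Toho ← Naze.
A separate upstream branch: Toho ← Gaqi.
Each of those chain origins has no stated cause.

Fode, Gaqi, Gawy, Kawy, Naze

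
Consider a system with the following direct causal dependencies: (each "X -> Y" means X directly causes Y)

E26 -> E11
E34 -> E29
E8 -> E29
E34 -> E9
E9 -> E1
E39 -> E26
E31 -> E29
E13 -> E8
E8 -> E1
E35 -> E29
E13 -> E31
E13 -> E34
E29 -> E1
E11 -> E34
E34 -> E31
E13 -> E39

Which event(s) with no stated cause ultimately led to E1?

E13, E35

Tracing upstream from E1: E1 ← E8 ← E13.
A separate upstream branch: E1 ← E29 ← E35.
Each of those chain origins has no stated cause.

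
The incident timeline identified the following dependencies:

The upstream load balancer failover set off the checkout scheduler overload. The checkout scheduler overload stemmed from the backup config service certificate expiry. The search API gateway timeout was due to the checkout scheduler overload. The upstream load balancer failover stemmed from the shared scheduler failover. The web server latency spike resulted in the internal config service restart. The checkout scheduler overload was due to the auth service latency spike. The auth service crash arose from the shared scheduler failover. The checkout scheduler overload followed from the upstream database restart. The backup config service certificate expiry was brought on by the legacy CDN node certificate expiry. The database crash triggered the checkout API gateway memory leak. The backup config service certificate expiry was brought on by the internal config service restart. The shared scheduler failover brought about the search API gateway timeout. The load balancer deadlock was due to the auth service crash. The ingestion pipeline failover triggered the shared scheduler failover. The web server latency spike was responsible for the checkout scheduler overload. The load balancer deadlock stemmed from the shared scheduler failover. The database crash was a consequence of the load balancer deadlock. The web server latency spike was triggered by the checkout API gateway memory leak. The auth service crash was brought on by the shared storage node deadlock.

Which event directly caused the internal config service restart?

Upstream contributors include the ingestion pipeline failover, the shared scheduler failover, the shared storage node deadlock, the auth service crash, the load balancer deadlock, the database crash, the checkout API gateway memory leak, but only the web server latency spike feeds directly into the internal config service restart.

the web server latency spike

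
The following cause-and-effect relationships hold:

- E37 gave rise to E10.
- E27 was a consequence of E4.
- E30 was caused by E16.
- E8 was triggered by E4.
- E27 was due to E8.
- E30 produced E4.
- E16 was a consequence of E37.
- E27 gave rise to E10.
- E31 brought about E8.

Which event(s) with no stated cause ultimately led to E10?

E31, E37

Tracing upstream from E10: E10 ← E37.
A separate upstream branch: E10 ← E27 ← E8 ← E31.
Each of those chain origins has no stated cause.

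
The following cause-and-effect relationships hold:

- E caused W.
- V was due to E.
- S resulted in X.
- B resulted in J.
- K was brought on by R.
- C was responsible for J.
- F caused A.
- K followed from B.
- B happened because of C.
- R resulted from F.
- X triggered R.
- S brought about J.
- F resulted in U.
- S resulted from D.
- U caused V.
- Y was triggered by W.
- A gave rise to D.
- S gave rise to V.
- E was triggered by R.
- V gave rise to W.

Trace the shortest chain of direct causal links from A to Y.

A → D → S → V → W → Y

A → D
D → S
S → V
V → W
W → Y
Length: 5 steps.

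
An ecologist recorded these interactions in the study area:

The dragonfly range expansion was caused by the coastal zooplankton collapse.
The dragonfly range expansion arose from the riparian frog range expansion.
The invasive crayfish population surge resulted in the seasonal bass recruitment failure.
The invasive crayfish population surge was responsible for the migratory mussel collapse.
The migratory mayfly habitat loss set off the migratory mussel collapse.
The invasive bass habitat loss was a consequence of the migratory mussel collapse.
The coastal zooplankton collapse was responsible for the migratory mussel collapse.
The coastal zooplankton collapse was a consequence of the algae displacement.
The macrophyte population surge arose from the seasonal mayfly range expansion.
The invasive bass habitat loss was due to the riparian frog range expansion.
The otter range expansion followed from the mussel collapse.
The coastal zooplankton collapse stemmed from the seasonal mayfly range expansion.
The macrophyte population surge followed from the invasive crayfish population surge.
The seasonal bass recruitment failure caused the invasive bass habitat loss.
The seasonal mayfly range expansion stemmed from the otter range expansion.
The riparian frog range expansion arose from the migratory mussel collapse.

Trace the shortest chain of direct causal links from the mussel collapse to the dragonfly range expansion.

the mussel collapse → the otter range expansion → the seasonal mayfly range expansion → the coastal zooplankton collapse → the dragonfly range expansion

the mussel collapse → the otter range expansion
the otter range expansion → the seasonal mayfly range expansion
the seasonal mayfly range expansion → the coastal zooplankton collapse
the coastal zooplankton collapse → the dragonfly range expansion
Length: 4 steps.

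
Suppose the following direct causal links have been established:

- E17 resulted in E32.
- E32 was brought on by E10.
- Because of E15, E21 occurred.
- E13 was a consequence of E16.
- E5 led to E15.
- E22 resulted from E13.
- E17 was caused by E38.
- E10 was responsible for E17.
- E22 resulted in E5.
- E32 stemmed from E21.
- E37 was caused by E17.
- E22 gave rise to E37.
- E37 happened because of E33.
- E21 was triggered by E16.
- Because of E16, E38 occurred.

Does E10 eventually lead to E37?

Yes

There is a causal chain: E10 → E17 → E37.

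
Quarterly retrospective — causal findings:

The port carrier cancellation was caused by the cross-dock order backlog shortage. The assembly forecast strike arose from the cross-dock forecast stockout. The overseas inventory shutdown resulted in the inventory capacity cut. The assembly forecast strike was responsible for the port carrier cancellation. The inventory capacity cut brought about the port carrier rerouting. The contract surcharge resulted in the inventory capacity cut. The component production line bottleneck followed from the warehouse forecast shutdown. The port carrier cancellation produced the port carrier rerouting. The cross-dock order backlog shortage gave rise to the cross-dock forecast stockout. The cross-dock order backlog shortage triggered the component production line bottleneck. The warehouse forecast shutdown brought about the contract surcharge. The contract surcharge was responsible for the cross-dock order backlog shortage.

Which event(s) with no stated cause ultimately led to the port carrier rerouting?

Tracing upstream from the port carrier rerouting: the port carrier rerouting ← the inventory capacity cut ← the contract surcharge ← the warehouse forecast shutdown.
A separate upstream branch: the port carrier rerouting ← the inventory capacity cut ← the overseas inventory shutdown.
Each of those chain origins has no stated cause.

the overseas inventory shutdown, the warehouse forecast shutdown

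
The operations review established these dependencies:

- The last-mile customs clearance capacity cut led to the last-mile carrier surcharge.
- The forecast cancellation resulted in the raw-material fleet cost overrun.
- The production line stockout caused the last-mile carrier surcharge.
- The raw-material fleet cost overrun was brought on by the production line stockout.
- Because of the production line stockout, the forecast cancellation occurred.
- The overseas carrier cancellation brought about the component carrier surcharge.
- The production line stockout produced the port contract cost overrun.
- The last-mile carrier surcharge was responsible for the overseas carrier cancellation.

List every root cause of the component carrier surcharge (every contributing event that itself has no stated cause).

the last-mile customs clearance capacity cut, the production line stockout

Tracing upstream from the component carrier surcharge: the component carrier surcharge ← the overseas carrier cancellation ← the last-mile carrier surcharge ← the production line stockout.
A separate upstream branch: the component carrier surcharge ← the overseas carrier cancellation ← the last-mile carrier surcharge ← the last-mile customs clearance capacity cut.
Each of those chain origins has no stated cause.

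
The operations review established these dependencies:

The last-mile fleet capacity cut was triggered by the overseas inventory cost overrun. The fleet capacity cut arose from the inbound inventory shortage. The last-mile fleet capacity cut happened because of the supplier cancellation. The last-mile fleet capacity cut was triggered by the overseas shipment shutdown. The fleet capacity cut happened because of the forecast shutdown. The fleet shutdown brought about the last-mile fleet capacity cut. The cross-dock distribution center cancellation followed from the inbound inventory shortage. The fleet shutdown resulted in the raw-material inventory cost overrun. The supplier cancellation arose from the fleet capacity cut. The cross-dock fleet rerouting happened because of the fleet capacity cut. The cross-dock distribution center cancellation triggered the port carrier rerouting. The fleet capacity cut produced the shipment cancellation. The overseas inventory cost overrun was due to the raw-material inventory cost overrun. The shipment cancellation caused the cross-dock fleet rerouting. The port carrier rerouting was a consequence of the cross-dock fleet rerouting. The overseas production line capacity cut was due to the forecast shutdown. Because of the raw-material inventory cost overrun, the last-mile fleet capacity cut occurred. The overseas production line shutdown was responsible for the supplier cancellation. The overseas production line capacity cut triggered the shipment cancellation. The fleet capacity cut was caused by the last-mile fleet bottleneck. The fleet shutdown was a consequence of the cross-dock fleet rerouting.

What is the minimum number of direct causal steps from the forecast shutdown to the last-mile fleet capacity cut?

Shortest chain: the forecast shutdown → the fleet capacity cut → the supplier cancellation → the last-mile fleet capacity cut.

3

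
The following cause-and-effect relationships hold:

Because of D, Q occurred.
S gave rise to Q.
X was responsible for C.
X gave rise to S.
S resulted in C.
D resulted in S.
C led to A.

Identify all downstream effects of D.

Direct effects: S, Q.
2 steps out: C.
3 steps out: A.
Not reachable from it: X.

A, C, Q, S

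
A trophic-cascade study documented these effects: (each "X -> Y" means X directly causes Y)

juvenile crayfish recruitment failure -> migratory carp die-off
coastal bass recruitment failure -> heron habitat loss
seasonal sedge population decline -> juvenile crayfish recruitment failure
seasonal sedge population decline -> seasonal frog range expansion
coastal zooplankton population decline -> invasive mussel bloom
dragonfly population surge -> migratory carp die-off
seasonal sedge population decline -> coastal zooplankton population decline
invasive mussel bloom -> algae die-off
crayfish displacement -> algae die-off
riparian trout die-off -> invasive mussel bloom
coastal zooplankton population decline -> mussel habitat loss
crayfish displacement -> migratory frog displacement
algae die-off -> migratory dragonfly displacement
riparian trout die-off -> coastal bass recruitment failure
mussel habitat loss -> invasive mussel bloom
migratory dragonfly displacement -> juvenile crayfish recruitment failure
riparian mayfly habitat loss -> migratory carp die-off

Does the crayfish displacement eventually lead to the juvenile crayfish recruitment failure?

There is a causal chain: the crayfish displacement → the algae die-off → the migratory dragonfly displacement → the juvenile crayfish recruitment failure.

Yes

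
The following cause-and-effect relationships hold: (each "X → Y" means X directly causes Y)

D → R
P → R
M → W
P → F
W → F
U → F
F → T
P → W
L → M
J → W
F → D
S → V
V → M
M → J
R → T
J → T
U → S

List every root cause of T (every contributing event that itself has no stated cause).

L, P, U

Tracing upstream from T: T ← J ← M ← L.
A separate upstream branch: T ← F ← U.
A separate upstream branch: T ← F ← P.
Each of those chain origins has no stated cause.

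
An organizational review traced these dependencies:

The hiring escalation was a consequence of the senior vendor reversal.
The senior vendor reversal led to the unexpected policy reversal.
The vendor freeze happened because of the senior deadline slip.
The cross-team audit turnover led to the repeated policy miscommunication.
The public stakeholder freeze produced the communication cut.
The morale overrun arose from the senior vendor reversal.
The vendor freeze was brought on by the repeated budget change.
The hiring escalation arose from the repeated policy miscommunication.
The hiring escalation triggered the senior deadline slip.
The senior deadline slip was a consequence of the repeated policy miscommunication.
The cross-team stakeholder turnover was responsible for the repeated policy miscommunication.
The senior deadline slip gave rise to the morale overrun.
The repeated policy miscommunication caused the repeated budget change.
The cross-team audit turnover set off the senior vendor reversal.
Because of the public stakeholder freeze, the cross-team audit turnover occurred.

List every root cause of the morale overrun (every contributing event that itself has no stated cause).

the cross-team stakeholder turnover, the public stakeholder freeze

Tracing upstream from the morale overrun: the morale overrun ← the senior vendor reversal ← the cross-team audit turnover ← the public stakeholder freeze.
A separate upstream branch: the morale overrun ← the senior deadline slip ← the repeated policy miscommunication ← the cross-team stakeholder turnover.
Each of those chain origins has no stated cause.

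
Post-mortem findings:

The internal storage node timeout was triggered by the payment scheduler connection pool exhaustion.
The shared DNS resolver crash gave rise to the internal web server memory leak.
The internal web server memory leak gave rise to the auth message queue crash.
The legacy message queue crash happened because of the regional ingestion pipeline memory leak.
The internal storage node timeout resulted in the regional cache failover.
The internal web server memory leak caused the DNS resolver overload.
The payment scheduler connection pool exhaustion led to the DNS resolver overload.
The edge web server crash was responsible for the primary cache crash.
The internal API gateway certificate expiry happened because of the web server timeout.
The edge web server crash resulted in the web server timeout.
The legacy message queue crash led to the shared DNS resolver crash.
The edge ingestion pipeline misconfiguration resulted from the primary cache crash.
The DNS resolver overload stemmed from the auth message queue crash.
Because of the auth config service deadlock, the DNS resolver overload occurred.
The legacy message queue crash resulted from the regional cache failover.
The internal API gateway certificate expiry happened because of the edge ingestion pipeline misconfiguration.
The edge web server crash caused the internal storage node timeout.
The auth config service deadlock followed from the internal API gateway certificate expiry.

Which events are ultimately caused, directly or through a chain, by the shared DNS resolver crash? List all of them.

the DNS resolver overload, the auth message queue crash, the internal web server memory leak

Direct effects: the internal web server memory leak.
2 steps out: the auth message queue crash, the DNS resolver overload.
Not reachable from it: the edge web server crash, the payment scheduler connection pool exhaustion, the regional ingestion pipeline memory leak, the internal storage node timeout, the regional cache failover, the web server timeout, the primary cache crash, the legacy message queue crash, the edge ingestion pipeline misconfiguration, the internal API gateway certificate expiry, the auth config service deadlock.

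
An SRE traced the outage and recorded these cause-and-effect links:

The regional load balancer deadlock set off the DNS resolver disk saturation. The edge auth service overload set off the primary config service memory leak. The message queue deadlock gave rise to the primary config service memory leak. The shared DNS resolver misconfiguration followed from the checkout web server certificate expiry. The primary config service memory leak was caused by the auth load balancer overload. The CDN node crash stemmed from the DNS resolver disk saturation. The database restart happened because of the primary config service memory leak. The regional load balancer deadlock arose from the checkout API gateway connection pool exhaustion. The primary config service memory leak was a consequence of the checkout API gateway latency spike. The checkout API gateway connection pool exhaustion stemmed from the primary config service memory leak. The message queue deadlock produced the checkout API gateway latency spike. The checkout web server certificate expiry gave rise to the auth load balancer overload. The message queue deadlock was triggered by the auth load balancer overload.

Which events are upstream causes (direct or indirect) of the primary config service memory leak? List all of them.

Immediate causes of the primary config service memory leak: the auth load balancer overload, the message queue deadlock, the checkout API gateway latency spike, the edge auth service overload.
Further upstream: the checkout web server certificate expiry.

the auth load balancer overload, the checkout API gateway latency spike, the checkout web server certificate expiry, the edge auth service overload, the message queue deadlock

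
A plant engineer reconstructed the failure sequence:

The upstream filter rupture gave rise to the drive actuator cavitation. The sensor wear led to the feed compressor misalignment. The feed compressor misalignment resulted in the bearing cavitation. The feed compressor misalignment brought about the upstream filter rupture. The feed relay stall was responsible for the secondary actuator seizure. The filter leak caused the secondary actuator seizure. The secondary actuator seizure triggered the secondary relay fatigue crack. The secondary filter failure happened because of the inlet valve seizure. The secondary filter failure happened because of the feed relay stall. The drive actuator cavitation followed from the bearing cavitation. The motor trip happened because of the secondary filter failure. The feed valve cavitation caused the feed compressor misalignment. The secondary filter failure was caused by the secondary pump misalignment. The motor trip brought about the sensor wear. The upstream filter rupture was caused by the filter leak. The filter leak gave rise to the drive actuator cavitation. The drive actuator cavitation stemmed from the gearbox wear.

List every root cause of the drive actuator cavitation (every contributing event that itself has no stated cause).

Tracing upstream from the drive actuator cavitation: the drive actuator cavitation ← the upstream filter rupture ← the feed compressor misalignment ← the sensor wear ← the motor trip ← the secondary filter failure ← the secondary pump misalignment.
A separate upstream branch: the drive actuator cavitation ← the upstream filter rupture ← the feed compressor misalignment ← the sensor wear ← the motor trip ← the secondary filter failure ← the feed relay stall.
A separate upstream branch: the drive actuator cavitation ← the upstream filter rupture ← the feed compressor misalignment ← the sensor wear ← the motor trip ← the secondary filter failure ← the inlet valve seizure.
A separate upstream branch: the drive actuator cavitation ← the filter leak.
A separate upstream branch: the drive actuator cavitation ← the upstream filter rupture ← the feed compressor misalignment ← the feed valve cavitation.
A separate upstream branch: the drive actuator cavitation ← the gearbox wear.
Each of those chain origins has no stated cause.

the feed relay stall, the feed valve cavitation, the filter leak, the gearbox wear, the inlet valve seizure, the secondary pump misalignment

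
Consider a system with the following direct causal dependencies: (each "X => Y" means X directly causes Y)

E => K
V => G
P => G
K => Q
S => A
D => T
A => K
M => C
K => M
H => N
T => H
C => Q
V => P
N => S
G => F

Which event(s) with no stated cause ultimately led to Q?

D, E

Tracing upstream from Q: Q ← K ← A ← S ← N ← H ← T ← D.
A separate upstream branch: Q ← K ← E.
Each of those chain origins has no stated cause.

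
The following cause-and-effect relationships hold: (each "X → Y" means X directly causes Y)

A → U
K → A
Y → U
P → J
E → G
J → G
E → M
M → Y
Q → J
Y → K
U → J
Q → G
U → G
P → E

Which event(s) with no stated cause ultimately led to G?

P, Q

Tracing upstream from G: G ← E ← P.
A separate upstream branch: G ← Q.
Each of those chain origins has no stated cause.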